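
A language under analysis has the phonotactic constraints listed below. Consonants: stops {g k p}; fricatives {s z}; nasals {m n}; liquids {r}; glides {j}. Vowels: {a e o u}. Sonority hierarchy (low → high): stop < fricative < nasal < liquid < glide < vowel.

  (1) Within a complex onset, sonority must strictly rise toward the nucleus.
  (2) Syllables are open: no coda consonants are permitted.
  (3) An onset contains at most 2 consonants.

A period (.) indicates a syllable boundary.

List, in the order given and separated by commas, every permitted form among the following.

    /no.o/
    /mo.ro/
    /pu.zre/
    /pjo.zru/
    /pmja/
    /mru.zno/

/no.o/ — σ1 onset /n/, coda /∅/ ok; σ2 onset /∅/, coda /∅/ ok → permitted
/mo.ro/ — σ1 onset /m/, coda /∅/ ok; σ2 onset /r/, coda /∅/ ok → permitted
/pu.zre/ — σ1 onset /p/, coda /∅/ ok; σ2 onset /zr/ (2→4 rises), coda /∅/ ok → permitted
/pjo.zru/ — σ1 onset /pj/ (1→5 rises), coda /∅/ ok; σ2 onset /zr/ (2→4 rises), coda /∅/ ok → permitted
/pmja/ — violates constraint 3: syllable 1 onset /pmj/ has 3 consonants (> 2) → not permitted
/mru.zno/ — σ1 onset /mr/ (3→4 rises), coda /∅/ ok; σ2 onset /zn/ (2→3 rises), coda /∅/ ok → permitted

/no.o/, /mo.ro/, /pu.zre/, /pjo.zru/, /mru.zno/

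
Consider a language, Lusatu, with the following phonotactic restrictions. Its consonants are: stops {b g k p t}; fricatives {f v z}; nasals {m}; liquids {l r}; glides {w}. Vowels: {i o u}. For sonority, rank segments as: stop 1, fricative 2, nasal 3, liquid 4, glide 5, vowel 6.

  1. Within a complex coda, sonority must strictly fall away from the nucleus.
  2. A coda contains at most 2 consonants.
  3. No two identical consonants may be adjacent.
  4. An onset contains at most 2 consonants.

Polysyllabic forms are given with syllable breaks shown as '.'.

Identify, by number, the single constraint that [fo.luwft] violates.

[fo.luwft]: syllable 2 coda /wft/ has 3 consonants (> 2).
This is a violation of constraint 2: "A coda contains at most 2 consonants."
The remaining constraints (1, 3, 4) are satisfied.

2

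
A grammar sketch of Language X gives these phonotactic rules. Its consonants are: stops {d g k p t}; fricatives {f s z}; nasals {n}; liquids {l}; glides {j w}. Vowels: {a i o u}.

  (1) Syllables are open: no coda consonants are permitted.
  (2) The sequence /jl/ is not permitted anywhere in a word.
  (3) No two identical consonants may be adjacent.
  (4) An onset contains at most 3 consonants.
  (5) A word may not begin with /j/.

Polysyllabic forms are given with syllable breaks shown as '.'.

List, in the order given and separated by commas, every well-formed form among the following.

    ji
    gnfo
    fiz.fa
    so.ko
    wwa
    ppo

gnfo, so.ko

ji — violates constraint 5: word begins with /j/ → ill-formed
gnfo — σ1 onset /gnf/ (3C), coda /∅/ ok → well-formed
fiz.fa — violates constraint 1: syllable 1 coda /z/ has 1 consonant (> 0) → ill-formed
so.ko — σ1 onset /s/, coda /∅/ ok; σ2 onset /k/, coda /∅/ ok → well-formed
wwa — violates constraint 3: adjacent identical consonants /ww/ → ill-formed
ppo — violates constraint 3: adjacent identical consonants /pp/ → ill-formed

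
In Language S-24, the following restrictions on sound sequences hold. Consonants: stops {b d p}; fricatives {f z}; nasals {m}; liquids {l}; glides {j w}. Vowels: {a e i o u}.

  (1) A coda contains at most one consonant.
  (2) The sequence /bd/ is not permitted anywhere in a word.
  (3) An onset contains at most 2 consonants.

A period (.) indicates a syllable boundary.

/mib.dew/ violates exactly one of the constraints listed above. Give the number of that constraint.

2

/mib.dew/: contains banned sequence /bd/.
This is a violation of constraint 2: "The sequence /bd/ is not permitted anywhere in a word."
The remaining constraints (1, 3) are satisfied.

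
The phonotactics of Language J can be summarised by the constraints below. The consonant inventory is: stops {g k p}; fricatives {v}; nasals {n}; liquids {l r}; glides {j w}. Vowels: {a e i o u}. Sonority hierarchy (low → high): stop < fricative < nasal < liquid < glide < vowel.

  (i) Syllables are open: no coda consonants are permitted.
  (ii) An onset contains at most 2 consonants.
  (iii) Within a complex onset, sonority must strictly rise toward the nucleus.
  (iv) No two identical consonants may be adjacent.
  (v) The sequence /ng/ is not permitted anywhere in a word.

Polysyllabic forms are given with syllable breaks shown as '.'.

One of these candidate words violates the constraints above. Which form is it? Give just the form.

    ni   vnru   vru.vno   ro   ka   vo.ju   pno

vnru

ni — σ1 onset /n/, coda /∅/ ok → licit
vnru — violates constraint (ii): syllable 1 onset /vnr/ has 3 consonants (> 2) → illicit
vru.vno — σ1 onset /vr/ (2→4 rises), coda /∅/ ok; σ2 onset /vn/ (2→3 rises), coda /∅/ ok → licit
ro — σ1 onset /r/, coda /∅/ ok → licit
ka — σ1 onset /k/, coda /∅/ ok → licit
vo.ju — σ1 onset /v/, coda /∅/ ok; σ2 onset /j/, coda /∅/ ok → licit
pno — σ1 onset /pn/ (1→3 rises), coda /∅/ ok → licit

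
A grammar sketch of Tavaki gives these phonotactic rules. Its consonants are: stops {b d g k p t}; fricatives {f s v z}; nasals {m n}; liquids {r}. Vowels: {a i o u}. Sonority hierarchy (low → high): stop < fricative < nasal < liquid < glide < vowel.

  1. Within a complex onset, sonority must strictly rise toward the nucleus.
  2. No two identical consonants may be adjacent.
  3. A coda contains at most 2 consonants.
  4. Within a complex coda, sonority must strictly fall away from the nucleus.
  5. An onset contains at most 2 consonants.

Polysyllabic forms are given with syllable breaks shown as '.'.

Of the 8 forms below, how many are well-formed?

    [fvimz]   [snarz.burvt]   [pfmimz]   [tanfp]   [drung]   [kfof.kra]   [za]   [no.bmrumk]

3

[fvimz] — violates constraint 1: syllable 1 onset /fv/: /f/ (fricative, 2) → /v/ (fricative, 2) does not rise → ill-formed
[snarz.burvt] — violates constraint 3: syllable 2 coda /rvt/ has 3 consonants (> 2) → ill-formed
[pfmimz] — violates constraint 5: syllable 1 onset /pfm/ has 3 consonants (> 2) → ill-formed
[tanfp] — violates constraint 3: syllable 1 coda /nfp/ has 3 consonants (> 2) → ill-formed
[drung] — σ1 onset /dr/ (1→4 rises), coda /ng/ (3→1 falls) ok → well-formed
[kfof.kra] — σ1 onset /kf/ (1→2 rises), coda /f/ ok; σ2 onset /kr/ (1→4 rises), coda /∅/ ok → well-formed
[za] — σ1 onset /z/, coda /∅/ ok → well-formed
[no.bmrumk] — violates constraint 5: syllable 2 onset /bmr/ has 3 consonants (> 2) → ill-formed
Well-formed: [drung], [kfof.kra], [za] → 3.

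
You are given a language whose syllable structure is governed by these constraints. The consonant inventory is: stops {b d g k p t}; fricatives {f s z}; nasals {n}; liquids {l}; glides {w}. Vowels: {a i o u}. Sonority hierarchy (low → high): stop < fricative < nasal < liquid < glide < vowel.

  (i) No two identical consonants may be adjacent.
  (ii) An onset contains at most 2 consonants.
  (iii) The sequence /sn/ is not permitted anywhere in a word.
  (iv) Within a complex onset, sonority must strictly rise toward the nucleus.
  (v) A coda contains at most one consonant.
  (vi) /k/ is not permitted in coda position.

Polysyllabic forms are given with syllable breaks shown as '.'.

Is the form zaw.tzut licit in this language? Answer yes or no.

zaw.tzut — σ1 onset /z/, coda /w/ ok; σ2 onset /tz/ (1→2 rises), coda /t/ ok → licit

yes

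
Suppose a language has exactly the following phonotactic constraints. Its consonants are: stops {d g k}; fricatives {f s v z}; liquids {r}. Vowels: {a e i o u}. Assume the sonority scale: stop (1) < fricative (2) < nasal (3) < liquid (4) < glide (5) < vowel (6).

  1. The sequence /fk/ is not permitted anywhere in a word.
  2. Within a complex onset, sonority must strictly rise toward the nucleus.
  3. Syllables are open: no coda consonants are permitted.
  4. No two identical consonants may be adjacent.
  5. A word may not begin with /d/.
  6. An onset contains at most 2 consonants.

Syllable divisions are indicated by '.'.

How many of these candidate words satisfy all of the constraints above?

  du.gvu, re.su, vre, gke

2

du.gvu — violates constraint 5: word begins with /d/ → illicit
re.su — σ1 onset /r/, coda /∅/ ok; σ2 onset /s/, coda /∅/ ok → licit
vre — σ1 onset /vr/ (2→4 rises), coda /∅/ ok → licit
gke — violates constraint 2: syllable 1 onset /gk/: /g/ (stop, 1) → /k/ (stop, 1) does not rise → illicit
Licit: re.su, vre → 2.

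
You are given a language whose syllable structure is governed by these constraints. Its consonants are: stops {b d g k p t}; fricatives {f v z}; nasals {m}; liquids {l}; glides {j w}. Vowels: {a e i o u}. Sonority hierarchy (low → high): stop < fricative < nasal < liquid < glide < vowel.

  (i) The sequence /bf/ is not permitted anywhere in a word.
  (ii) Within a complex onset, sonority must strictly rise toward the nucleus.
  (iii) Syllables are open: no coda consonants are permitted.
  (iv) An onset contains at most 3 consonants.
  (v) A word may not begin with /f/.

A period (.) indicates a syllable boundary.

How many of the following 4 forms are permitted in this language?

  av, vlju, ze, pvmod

av — violates constraint (iii): syllable 1 coda /v/ has 1 consonant (> 0) → not permitted
vlju — σ1 onset /vlj/ (2→4→5 rises), coda /∅/ ok → permitted
ze — σ1 onset /z/, coda /∅/ ok → permitted
pvmod — violates constraint (iii): syllable 1 coda /d/ has 1 consonant (> 0) → not permitted
Permitted: vlju, ze → 2.

2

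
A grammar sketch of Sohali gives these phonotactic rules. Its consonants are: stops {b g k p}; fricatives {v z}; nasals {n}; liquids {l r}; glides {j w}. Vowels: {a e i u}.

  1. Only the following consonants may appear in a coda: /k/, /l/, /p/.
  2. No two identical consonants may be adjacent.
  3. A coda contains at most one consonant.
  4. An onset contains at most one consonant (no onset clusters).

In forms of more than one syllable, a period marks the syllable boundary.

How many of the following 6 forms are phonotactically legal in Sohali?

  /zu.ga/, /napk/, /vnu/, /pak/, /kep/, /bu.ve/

/zu.ga/ — σ1 onset /z/, coda /∅/ ok; σ2 onset /g/, coda /∅/ ok → phonotactically legal
/napk/ — violates constraint 3: syllable 1 coda /pk/ has 2 consonants (> 1) → phonotactically illegal
/vnu/ — violates constraint 4: syllable 1 onset /vn/ has 2 consonants (> 1) → phonotactically illegal
/pak/ — σ1 onset /p/, coda /k/ ok → phonotactically legal
/kep/ — σ1 onset /k/, coda /p/ ok → phonotactically legal
/bu.ve/ — σ1 onset /b/, coda /∅/ ok; σ2 onset /v/, coda /∅/ ok → phonotactically legal
Phonotactically legal: /zu.ga/, /pak/, /kep/, /bu.ve/ → 4.

4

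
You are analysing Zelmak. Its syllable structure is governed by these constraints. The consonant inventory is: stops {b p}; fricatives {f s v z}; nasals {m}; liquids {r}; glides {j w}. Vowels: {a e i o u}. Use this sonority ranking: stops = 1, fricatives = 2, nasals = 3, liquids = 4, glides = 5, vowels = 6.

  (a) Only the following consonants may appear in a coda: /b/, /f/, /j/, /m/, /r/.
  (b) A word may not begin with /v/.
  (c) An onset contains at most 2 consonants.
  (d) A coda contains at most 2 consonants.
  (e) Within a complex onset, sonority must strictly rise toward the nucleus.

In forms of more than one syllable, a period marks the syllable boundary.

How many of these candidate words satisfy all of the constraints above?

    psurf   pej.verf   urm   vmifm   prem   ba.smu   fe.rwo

6

psurf — σ1 onset /ps/ (1→2 rises), coda /rf/ (2C) ok → licit
pej.verf — σ1 onset /p/, coda /j/ ok; σ2 onset /v/, coda /rf/ (2C) ok → licit
urm — σ1 onset /∅/, coda /rm/ (2C) ok → licit
vmifm — violates constraint (b): word begins with /v/ → illicit
prem — σ1 onset /pr/ (1→4 rises), coda /m/ ok → licit
ba.smu — σ1 onset /b/, coda /∅/ ok; σ2 onset /sm/ (2→3 rises), coda /∅/ ok → licit
fe.rwo — σ1 onset /f/, coda /∅/ ok; σ2 onset /rw/ (4→5 rises), coda /∅/ ok → licit
Licit: psurf, pej.verf, urm, prem, ba.smu, fe.rwo → 6.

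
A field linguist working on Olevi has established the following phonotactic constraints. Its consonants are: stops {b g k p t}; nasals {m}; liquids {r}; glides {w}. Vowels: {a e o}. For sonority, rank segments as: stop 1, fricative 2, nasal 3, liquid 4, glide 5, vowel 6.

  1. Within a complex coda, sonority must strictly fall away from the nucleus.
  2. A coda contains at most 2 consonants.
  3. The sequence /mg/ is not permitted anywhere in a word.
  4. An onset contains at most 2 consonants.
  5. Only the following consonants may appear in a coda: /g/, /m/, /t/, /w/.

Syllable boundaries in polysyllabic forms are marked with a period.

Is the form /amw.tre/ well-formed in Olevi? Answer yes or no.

/amw.tre/ — violates constraint 1: syllable 1 coda /mw/: /m/ (nasal, 3) → /w/ (glide, 5) does not fall → ill-formed

no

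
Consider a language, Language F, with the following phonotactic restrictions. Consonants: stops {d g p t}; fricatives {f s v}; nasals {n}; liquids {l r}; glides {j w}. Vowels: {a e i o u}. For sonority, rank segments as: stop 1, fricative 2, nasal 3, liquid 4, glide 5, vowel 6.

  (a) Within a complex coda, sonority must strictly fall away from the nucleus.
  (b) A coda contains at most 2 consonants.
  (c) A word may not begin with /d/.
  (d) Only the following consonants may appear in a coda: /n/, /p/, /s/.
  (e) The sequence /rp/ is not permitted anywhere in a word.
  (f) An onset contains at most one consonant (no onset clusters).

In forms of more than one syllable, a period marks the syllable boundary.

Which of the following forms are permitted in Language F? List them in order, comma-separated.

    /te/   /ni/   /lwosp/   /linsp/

/te/, /ni/

/te/ — σ1 onset /t/, coda /∅/ ok → permitted
/ni/ — σ1 onset /n/, coda /∅/ ok → permitted
/lwosp/ — violates constraint (f): syllable 1 onset /lw/ has 2 consonants (> 1) → not permitted
/linsp/ — violates constraint (b): syllable 1 coda /nsp/ has 3 consonants (> 2) → not permitted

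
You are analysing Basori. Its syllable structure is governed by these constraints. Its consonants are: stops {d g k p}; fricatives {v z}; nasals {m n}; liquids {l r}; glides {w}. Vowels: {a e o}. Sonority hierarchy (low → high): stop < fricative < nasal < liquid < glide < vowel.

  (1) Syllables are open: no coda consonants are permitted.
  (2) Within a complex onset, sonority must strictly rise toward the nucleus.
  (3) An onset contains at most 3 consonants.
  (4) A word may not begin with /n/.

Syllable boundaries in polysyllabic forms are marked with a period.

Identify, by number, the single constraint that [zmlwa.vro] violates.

[zmlwa.vro]: syllable 1 onset /zmlw/ has 4 consonants (> 3).
This is a violation of constraint 3: "An onset contains at most 3 consonants."
The remaining constraints (1, 2, 4) are satisfied.

3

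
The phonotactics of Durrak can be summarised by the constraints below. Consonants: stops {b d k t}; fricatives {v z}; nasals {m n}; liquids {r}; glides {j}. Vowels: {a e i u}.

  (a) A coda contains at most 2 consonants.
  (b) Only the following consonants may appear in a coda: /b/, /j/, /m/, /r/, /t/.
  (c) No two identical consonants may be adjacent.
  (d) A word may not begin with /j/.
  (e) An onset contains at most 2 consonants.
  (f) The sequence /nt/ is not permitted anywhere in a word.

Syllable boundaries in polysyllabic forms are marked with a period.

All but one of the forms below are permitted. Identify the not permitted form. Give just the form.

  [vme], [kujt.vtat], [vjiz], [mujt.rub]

[vjiz]

[vme] — σ1 onset /vm/ (2C), coda /∅/ ok → permitted
[kujt.vtat] — σ1 onset /k/, coda /jt/ (2C) ok; σ2 onset /vt/ (2C), coda /t/ ok → permitted
[vjiz] — violates constraint (b): syllable 1 coda contains /z/, which is not a licensed coda consonant → not permitted
[mujt.rub] — σ1 onset /m/, coda /jt/ (2C) ok; σ2 onset /r/, coda /b/ ok → permitted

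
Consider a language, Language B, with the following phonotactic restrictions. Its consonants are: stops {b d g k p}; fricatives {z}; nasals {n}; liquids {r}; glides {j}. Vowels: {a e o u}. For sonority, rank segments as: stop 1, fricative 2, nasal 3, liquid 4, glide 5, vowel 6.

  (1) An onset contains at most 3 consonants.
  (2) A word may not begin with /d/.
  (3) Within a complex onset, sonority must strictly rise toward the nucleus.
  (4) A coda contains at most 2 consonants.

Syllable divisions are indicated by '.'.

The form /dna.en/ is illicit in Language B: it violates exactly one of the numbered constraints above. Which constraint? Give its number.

/dna.en/: word begins with /d/.
This is a violation of constraint 2: "A word may not begin with /d/."
The remaining constraints (1, 3, 4) are satisfied.

2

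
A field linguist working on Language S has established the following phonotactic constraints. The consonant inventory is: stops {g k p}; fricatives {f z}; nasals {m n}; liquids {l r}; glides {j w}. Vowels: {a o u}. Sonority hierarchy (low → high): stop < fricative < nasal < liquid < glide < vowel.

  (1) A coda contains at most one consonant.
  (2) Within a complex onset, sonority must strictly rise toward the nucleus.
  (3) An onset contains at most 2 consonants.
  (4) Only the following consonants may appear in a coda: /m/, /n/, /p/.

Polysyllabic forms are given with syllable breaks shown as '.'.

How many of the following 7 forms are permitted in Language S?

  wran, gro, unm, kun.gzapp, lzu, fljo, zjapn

1

wran — violates constraint 2: syllable 1 onset /wr/: /w/ (glide, 5) → /r/ (liquid, 4) does not rise → not permitted
gro — σ1 onset /gr/ (1→4 rises), coda /∅/ ok → permitted
unm — violates constraint 1: syllable 1 coda /nm/ has 2 consonants (> 1) → not permitted
kun.gzapp — violates constraint 1: syllable 2 coda /pp/ has 2 consonants (> 1) → not permitted
lzu — violates constraint 2: syllable 1 onset /lz/: /l/ (liquid, 4) → /z/ (fricative, 2) does not rise → not permitted
fljo — violates constraint 3: syllable 1 onset /flj/ has 3 consonants (> 2) → not permitted
zjapn — violates constraint 1: syllable 1 coda /pn/ has 2 consonants (> 1) → not permitted
Permitted: gro → 1.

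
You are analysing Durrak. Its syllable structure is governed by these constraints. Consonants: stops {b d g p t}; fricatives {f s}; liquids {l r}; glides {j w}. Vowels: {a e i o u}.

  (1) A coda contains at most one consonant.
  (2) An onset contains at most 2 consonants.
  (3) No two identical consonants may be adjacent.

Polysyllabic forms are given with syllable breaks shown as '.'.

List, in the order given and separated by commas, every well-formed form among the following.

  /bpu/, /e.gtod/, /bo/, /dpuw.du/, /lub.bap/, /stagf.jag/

/bpu/ — σ1 onset /bp/ (2C), coda /∅/ ok → well-formed
/e.gtod/ — σ1 onset /∅/, coda /∅/ ok; σ2 onset /gt/ (2C), coda /d/ ok → well-formed
/bo/ — σ1 onset /b/, coda /∅/ ok → well-formed
/dpuw.du/ — σ1 onset /dp/ (2C), coda /w/ ok; σ2 onset /d/, coda /∅/ ok → well-formed
/lub.bap/ — violates constraint 3: adjacent identical consonants /bb/ → ill-formed
/stagf.jag/ — violates constraint 1: syllable 1 coda /gf/ has 2 consonants (> 1) → ill-formed

/bpu/, /e.gtod/, /bo/, /dpuw.du/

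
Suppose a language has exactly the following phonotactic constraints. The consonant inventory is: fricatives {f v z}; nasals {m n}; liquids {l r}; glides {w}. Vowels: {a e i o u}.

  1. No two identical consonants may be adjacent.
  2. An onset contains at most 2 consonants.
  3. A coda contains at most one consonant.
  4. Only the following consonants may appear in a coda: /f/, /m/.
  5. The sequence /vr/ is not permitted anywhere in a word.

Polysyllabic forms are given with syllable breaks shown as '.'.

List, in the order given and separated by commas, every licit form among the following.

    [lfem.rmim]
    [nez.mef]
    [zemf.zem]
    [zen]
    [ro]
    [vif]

[lfem.rmim], [ro], [vif]

[lfem.rmim] — σ1 onset /lf/ (2C), coda /m/ ok; σ2 onset /rm/ (2C), coda /m/ ok → licit
[nez.mef] — violates constraint 4: syllable 1 coda contains /z/, which is not a licensed coda consonant → illicit
[zemf.zem] — violates constraint 3: syllable 1 coda /mf/ has 2 consonants (> 1) → illicit
[zen] — violates constraint 4: syllable 1 coda contains /n/, which is not a licensed coda consonant → illicit
[ro] — σ1 onset /r/, coda /∅/ ok → licit
[vif] — σ1 onset /v/, coda /f/ ok → licit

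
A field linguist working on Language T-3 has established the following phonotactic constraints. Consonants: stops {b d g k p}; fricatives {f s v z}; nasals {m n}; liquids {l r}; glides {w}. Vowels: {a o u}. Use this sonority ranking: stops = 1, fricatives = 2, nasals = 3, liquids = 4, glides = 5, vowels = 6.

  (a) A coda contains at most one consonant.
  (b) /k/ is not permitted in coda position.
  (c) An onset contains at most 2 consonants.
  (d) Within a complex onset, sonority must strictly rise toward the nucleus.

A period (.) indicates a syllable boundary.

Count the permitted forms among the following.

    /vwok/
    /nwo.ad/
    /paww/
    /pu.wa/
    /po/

/vwok/ — violates constraint (b): syllable 1 coda contains /k/ → not permitted
/nwo.ad/ — σ1 onset /nw/ (3→5 rises), coda /∅/ ok; σ2 onset /∅/, coda /d/ ok → permitted
/paww/ — violates constraint (a): syllable 1 coda /ww/ has 2 consonants (> 1) → not permitted
/pu.wa/ — σ1 onset /p/, coda /∅/ ok; σ2 onset /w/, coda /∅/ ok → permitted
/po/ — σ1 onset /p/, coda /∅/ ok → permitted
Permitted: /nwo.ad/, /pu.wa/, /po/ → 3.

3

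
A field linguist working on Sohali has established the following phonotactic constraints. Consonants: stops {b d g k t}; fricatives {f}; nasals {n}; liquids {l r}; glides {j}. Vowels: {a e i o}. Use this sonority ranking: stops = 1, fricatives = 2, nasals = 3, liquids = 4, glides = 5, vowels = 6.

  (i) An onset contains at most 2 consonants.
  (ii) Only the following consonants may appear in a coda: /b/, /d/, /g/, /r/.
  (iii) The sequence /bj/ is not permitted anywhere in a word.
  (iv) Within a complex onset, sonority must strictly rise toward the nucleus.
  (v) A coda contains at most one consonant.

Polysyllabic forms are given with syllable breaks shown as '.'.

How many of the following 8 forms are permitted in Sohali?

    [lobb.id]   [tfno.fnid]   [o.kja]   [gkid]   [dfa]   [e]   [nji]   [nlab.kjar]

5

[lobb.id] — violates constraint (v): syllable 1 coda /bb/ has 2 consonants (> 1) → not permitted
[tfno.fnid] — violates constraint (i): syllable 1 onset /tfn/ has 3 consonants (> 2) → not permitted
[o.kja] — σ1 onset /∅/, coda /∅/ ok; σ2 onset /kj/ (1→5 rises), coda /∅/ ok → permitted
[gkid] — violates constraint (iv): syllable 1 onset /gk/: /g/ (stop, 1) → /k/ (stop, 1) does not rise → not permitted
[dfa] — σ1 onset /df/ (1→2 rises), coda /∅/ ok → permitted
[e] — σ1 onset /∅/, coda /∅/ ok → permitted
[nji] — σ1 onset /nj/ (3→5 rises), coda /∅/ ok → permitted
[nlab.kjar] — σ1 onset /nl/ (3→4 rises), coda /b/ ok; σ2 onset /kj/ (1→5 rises), coda /r/ ok → permitted
Permitted: [o.kja], [dfa], [e], [nji], [nlab.kjar] → 5.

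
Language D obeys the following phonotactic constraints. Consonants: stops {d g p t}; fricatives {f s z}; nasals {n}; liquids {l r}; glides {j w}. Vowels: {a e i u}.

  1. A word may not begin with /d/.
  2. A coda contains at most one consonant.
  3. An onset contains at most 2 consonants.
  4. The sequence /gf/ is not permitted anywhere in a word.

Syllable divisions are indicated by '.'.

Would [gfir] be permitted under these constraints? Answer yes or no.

no

[gfir] — violates constraint 4: contains banned sequence /gf/ → not permitted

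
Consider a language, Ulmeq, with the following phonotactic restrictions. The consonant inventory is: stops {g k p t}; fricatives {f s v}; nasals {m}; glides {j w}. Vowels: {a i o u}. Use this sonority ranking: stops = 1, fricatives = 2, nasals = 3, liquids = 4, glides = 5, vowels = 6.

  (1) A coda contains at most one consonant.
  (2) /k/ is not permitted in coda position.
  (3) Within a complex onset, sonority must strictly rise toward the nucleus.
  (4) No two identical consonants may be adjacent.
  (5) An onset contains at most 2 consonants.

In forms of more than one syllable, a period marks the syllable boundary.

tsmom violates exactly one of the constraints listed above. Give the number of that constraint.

5

tsmom: syllable 1 onset /tsm/ has 3 consonants (> 2).
This is a violation of constraint 5: "An onset contains at most 2 consonants."
The remaining constraints (1, 2, 3, 4) are satisfied.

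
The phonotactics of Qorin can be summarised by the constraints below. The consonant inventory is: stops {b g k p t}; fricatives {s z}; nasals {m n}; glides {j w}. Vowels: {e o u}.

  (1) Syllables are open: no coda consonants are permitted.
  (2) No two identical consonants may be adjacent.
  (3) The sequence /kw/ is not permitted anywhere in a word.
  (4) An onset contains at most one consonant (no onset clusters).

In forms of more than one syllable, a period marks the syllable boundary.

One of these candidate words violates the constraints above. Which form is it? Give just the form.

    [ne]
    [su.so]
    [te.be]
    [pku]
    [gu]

[pku]

[ne] — σ1 onset /n/, coda /∅/ ok → phonotactically legal
[su.so] — σ1 onset /s/, coda /∅/ ok; σ2 onset /s/, coda /∅/ ok → phonotactically legal
[te.be] — σ1 onset /t/, coda /∅/ ok; σ2 onset /b/, coda /∅/ ok → phonotactically legal
[pku] — violates constraint 4: syllable 1 onset /pk/ has 2 consonants (> 1) → phonotactically illegal
[gu] — σ1 onset /g/, coda /∅/ ok → phonotactically legal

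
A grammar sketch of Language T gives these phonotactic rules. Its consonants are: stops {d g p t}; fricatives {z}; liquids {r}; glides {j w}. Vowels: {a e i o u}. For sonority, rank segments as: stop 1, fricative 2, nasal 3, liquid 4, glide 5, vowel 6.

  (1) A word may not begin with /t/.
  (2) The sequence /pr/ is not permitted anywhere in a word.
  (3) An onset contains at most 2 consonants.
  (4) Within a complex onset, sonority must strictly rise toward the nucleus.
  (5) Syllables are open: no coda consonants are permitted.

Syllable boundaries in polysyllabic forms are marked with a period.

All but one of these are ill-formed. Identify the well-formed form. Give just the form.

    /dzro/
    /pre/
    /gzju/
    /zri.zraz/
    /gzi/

/gzi/

/dzro/ — violates constraint 3: syllable 1 onset /dzr/ has 3 consonants (> 2) → ill-formed
/pre/ — violates constraint 2: contains banned sequence /pr/ → ill-formed
/gzju/ — violates constraint 3: syllable 1 onset /gzj/ has 3 consonants (> 2) → ill-formed
/zri.zraz/ — violates constraint 5: syllable 2 coda /z/ has 1 consonant (> 0) → ill-formed
/gzi/ — σ1 onset /gz/ (1→2 rises), coda /∅/ ok → well-formed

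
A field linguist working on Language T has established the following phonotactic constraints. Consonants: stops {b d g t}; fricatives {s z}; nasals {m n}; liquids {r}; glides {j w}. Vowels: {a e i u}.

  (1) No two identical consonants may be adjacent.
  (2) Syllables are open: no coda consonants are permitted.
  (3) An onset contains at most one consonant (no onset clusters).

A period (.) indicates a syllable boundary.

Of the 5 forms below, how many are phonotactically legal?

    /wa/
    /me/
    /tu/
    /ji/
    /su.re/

/wa/ — σ1 onset /w/, coda /∅/ ok → phonotactically legal
/me/ — σ1 onset /m/, coda /∅/ ok → phonotactically legal
/tu/ — σ1 onset /t/, coda /∅/ ok → phonotactically legal
/ji/ — σ1 onset /j/, coda /∅/ ok → phonotactically legal
/su.re/ — σ1 onset /s/, coda /∅/ ok; σ2 onset /r/, coda /∅/ ok → phonotactically legal
Phonotactically legal: /wa/, /me/, /tu/, /ji/, /su.re/ → 5.

5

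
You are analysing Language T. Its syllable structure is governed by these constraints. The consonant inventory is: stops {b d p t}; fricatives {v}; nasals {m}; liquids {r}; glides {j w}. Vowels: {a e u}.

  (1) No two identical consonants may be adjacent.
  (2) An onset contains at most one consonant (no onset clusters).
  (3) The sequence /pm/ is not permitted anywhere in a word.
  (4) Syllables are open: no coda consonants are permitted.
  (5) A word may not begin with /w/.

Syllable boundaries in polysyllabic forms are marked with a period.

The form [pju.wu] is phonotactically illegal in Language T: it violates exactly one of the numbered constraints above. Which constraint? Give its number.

2

[pju.wu]: syllable 1 onset /pj/ has 2 consonants (> 1).
This is a violation of constraint 2: "An onset contains at most one consonant (no onset clusters)."
The remaining constraints (1, 3, 4, 5) are satisfied.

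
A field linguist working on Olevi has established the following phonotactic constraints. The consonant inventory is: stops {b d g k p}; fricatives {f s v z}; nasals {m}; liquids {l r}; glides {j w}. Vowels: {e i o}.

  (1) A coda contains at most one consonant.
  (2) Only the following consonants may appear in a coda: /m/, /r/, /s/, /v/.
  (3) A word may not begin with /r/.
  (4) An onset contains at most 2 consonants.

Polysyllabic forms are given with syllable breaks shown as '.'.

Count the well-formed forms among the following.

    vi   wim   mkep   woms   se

vi — σ1 onset /v/, coda /∅/ ok → well-formed
wim — σ1 onset /w/, coda /m/ ok → well-formed
mkep — violates constraint 2: syllable 1 coda contains /p/, which is not a licensed coda consonant → ill-formed
woms — violates constraint 1: syllable 1 coda /ms/ has 2 consonants (> 1) → ill-formed
se — σ1 onset /s/, coda /∅/ ok → well-formed
Well-formed: vi, wim, se → 3.

3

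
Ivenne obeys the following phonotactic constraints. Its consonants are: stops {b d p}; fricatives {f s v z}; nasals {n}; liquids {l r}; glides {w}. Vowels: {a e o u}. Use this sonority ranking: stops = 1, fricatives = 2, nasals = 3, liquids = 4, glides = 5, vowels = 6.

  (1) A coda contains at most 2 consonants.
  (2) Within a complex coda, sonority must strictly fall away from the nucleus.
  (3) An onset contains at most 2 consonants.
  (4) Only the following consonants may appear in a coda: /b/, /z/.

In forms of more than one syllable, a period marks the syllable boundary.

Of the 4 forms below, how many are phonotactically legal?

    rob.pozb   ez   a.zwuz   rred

rob.pozb — σ1 onset /r/, coda /b/ ok; σ2 onset /p/, coda /zb/ (2→1 falls) ok → phonotactically legal
ez — σ1 onset /∅/, coda /z/ ok → phonotactically legal
a.zwuz — σ1 onset /∅/, coda /∅/ ok; σ2 onset /zw/ (2C), coda /z/ ok → phonotactically legal
rred — violates constraint 4: syllable 1 coda contains /d/, which is not a licensed coda consonant → phonotactically illegal
Phonotactically legal: rob.pozb, ez, a.zwuz → 3.

3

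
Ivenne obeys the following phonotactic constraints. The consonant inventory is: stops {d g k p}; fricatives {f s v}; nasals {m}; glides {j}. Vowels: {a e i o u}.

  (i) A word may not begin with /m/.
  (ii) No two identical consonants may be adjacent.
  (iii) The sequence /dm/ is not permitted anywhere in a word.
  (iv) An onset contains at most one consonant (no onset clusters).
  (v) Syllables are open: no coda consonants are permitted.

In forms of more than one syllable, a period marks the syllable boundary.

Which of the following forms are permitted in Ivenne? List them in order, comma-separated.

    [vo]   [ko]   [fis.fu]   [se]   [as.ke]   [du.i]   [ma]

[vo], [ko], [se], [du.i]

[vo] — σ1 onset /v/, coda /∅/ ok → permitted
[ko] — σ1 onset /k/, coda /∅/ ok → permitted
[fis.fu] — violates constraint (v): syllable 1 coda /s/ has 1 consonant (> 0) → not permitted
[se] — σ1 onset /s/, coda /∅/ ok → permitted
[as.ke] — violates constraint (v): syllable 1 coda /s/ has 1 consonant (> 0) → not permitted
[du.i] — σ1 onset /d/, coda /∅/ ok; σ2 onset /∅/, coda /∅/ ok → permitted
[ma] — violates constraint (i): word begins with /m/ → not permitted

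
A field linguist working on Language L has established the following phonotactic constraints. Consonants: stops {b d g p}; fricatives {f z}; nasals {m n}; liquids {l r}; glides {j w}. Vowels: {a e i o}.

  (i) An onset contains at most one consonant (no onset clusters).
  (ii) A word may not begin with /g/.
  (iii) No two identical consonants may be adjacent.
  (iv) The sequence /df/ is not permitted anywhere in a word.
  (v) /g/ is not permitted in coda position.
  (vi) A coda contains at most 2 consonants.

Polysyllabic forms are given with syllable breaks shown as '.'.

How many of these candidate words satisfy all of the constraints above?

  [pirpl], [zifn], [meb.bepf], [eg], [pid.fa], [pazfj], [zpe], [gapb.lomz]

1

[pirpl] — violates constraint (vi): syllable 1 coda /rpl/ has 3 consonants (> 2) → ill-formed
[zifn] — σ1 onset /z/, coda /fn/ (2C) ok → well-formed
[meb.bepf] — violates constraint (iii): adjacent identical consonants /bb/ → ill-formed
[eg] — violates constraint (v): syllable 1 coda contains /g/ → ill-formed
[pid.fa] — violates constraint (iv): contains banned sequence /df/ → ill-formed
[pazfj] — violates constraint (vi): syllable 1 coda /zfj/ has 3 consonants (> 2) → ill-formed
[zpe] — violates constraint (i): syllable 1 onset /zp/ has 2 consonants (> 1) → ill-formed
[gapb.lomz] — violates constraint (ii): word begins with /g/ → ill-formed
Well-formed: [zifn] → 1.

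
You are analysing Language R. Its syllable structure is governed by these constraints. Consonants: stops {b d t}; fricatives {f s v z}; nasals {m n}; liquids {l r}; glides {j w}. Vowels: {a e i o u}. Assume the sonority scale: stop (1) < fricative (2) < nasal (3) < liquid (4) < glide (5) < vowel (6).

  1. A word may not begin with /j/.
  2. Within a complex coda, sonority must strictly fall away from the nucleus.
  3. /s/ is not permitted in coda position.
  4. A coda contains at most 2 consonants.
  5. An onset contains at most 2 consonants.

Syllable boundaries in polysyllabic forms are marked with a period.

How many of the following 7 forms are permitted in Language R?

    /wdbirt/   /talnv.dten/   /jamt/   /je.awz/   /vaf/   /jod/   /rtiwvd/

1

/wdbirt/ — violates constraint 5: syllable 1 onset /wdb/ has 3 consonants (> 2) → not permitted
/talnv.dten/ — violates constraint 4: syllable 1 coda /lnv/ has 3 consonants (> 2) → not permitted
/jamt/ — violates constraint 1: word begins with /j/ → not permitted
/je.awz/ — violates constraint 1: word begins with /j/ → not permitted
/vaf/ — σ1 onset /v/, coda /f/ ok → permitted
/jod/ — violates constraint 1: word begins with /j/ → not permitted
/rtiwvd/ — violates constraint 4: syllable 1 coda /wvd/ has 3 consonants (> 2) → not permitted
Permitted: /vaf/ → 1.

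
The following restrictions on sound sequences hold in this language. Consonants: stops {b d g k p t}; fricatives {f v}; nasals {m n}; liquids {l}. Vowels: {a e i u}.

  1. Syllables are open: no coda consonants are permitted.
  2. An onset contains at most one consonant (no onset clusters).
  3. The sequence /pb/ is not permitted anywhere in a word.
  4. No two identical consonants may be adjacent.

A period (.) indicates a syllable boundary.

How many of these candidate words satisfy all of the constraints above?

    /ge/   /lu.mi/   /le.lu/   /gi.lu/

4

/ge/ — σ1 onset /g/, coda /∅/ ok → well-formed
/lu.mi/ — σ1 onset /l/, coda /∅/ ok; σ2 onset /m/, coda /∅/ ok → well-formed
/le.lu/ — σ1 onset /l/, coda /∅/ ok; σ2 onset /l/, coda /∅/ ok → well-formed
/gi.lu/ — σ1 onset /g/, coda /∅/ ok; σ2 onset /l/, coda /∅/ ok → well-formed
Well-formed: /ge/, /lu.mi/, /le.lu/, /gi.lu/ → 4.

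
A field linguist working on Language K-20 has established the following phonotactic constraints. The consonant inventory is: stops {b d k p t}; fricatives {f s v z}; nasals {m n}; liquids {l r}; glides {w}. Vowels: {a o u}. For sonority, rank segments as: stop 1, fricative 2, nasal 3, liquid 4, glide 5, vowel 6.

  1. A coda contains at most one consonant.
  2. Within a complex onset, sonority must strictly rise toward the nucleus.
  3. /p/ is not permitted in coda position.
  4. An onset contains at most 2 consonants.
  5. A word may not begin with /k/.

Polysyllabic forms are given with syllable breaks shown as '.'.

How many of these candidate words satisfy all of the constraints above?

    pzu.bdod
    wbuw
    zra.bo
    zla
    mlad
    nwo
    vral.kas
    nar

6

pzu.bdod — violates constraint 2: syllable 2 onset /bd/: /b/ (stop, 1) → /d/ (stop, 1) does not rise → phonotactically illegal
wbuw — violates constraint 2: syllable 1 onset /wb/: /w/ (glide, 5) → /b/ (stop, 1) does not rise → phonotactically illegal
zra.bo — σ1 onset /zr/ (2→4 rises), coda /∅/ ok; σ2 onset /b/, coda /∅/ ok → phonotactically legal
zla — σ1 onset /zl/ (2→4 rises), coda /∅/ ok → phonotactically legal
mlad — σ1 onset /ml/ (3→4 rises), coda /d/ ok → phonotactically legal
nwo — σ1 onset /nw/ (3→5 rises), coda /∅/ ok → phonotactically legal
vral.kas — σ1 onset /vr/ (2→4 rises), coda /l/ ok; σ2 onset /k/, coda /s/ ok → phonotactically legal
nar — σ1 onset /n/, coda /r/ ok → phonotactically legal
Phonotactically legal: zra.bo, zla, mlad, nwo, vral.kas, nar → 6.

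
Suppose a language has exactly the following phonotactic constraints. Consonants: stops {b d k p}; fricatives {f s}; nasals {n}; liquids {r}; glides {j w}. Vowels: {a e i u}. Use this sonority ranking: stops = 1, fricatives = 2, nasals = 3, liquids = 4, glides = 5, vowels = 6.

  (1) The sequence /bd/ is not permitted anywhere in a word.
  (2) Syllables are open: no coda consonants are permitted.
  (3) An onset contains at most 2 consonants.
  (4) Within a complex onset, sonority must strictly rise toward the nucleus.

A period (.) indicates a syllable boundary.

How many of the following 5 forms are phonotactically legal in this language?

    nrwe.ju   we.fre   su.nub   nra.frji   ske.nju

1

nrwe.ju — violates constraint 3: syllable 1 onset /nrw/ has 3 consonants (> 2) → phonotactically illegal
we.fre — σ1 onset /w/, coda /∅/ ok; σ2 onset /fr/ (2→4 rises), coda /∅/ ok → phonotactically legal
su.nub — violates constraint 2: syllable 2 coda /b/ has 1 consonant (> 0) → phonotactically illegal
nra.frji — violates constraint 3: syllable 2 onset /frj/ has 3 consonants (> 2) → phonotactically illegal
ske.nju — violates constraint 4: syllable 1 onset /sk/: /s/ (fricative, 2) → /k/ (stop, 1) does not rise → phonotactically illegal
Phonotactically legal: we.fre → 1.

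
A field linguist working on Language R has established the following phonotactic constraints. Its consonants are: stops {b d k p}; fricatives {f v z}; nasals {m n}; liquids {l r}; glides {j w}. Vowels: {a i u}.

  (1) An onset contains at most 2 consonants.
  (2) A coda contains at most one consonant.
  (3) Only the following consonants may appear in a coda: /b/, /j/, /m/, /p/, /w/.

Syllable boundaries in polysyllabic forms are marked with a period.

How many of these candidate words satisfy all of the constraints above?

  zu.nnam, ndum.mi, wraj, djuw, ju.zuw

5

zu.nnam — σ1 onset /z/, coda /∅/ ok; σ2 onset /nn/ (2C), coda /m/ ok → permitted
ndum.mi — σ1 onset /nd/ (2C), coda /m/ ok; σ2 onset /m/, coda /∅/ ok → permitted
wraj — σ1 onset /wr/ (2C), coda /j/ ok → permitted
djuw — σ1 onset /dj/ (2C), coda /w/ ok → permitted
ju.zuw — σ1 onset /j/, coda /∅/ ok; σ2 onset /z/, coda /w/ ok → permitted
Permitted: zu.nnam, ndum.mi, wraj, djuw, ju.zuw → 5.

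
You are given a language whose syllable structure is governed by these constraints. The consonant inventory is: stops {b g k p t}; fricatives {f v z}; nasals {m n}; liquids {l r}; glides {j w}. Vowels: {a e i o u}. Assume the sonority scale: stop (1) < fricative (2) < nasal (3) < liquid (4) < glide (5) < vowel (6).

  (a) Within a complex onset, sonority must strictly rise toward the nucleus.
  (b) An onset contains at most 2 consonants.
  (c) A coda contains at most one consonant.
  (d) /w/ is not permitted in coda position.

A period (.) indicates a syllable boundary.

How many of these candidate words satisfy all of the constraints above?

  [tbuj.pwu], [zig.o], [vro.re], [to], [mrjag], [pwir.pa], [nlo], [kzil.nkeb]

[tbuj.pwu] — violates constraint (a): syllable 1 onset /tb/: /t/ (stop, 1) → /b/ (stop, 1) does not rise → not permitted
[zig.o] — σ1 onset /z/, coda /g/ ok; σ2 onset /∅/, coda /∅/ ok → permitted
[vro.re] — σ1 onset /vr/ (2→4 rises), coda /∅/ ok; σ2 onset /r/, coda /∅/ ok → permitted
[to] — σ1 onset /t/, coda /∅/ ok → permitted
[mrjag] — violates constraint (b): syllable 1 onset /mrj/ has 3 consonants (> 2) → not permitted
[pwir.pa] — σ1 onset /pw/ (1→5 rises), coda /r/ ok; σ2 onset /p/, coda /∅/ ok → permitted
[nlo] — σ1 onset /nl/ (3→4 rises), coda /∅/ ok → permitted
[kzil.nkeb] — violates constraint (a): syllable 2 onset /nk/: /n/ (nasal, 3) → /k/ (stop, 1) does not rise → not permitted
Permitted: [zig.o], [vro.re], [to], [pwir.pa], [nlo] → 5.

5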